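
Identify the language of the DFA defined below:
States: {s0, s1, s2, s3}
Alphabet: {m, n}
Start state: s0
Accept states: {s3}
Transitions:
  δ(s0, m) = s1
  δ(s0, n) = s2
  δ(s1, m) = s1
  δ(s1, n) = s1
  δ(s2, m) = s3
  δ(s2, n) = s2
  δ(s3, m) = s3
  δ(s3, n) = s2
Testing a few strings:
  'm' → reject
  'n' → reject
  'mnn' → reject
  'mm' → reject
State roles: s0=no input read; s1=started with m (dead); s2=started with n, last symbol n; s3=started with n, last symbol m
All strings over {m,n} that start with n and end with m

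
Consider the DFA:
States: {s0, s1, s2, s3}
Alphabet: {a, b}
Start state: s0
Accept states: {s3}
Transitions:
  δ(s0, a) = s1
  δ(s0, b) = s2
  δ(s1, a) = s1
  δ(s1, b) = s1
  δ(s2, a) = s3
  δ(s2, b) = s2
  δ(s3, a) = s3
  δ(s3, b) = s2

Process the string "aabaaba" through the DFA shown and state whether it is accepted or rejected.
Processing string "aabaaba":
  s0 --a--> s1
  s1 --a--> s1
  s1 --b--> s1
  s1 --a--> s1
  s1 --a--> s1
  s1 --b--> s1
  s1 --a--> s1
Final state: s1
Accept states: {s3}
No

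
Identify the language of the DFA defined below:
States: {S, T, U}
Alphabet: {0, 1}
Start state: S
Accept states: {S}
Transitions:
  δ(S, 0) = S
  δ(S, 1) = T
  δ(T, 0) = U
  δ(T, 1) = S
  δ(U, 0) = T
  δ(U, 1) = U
Testing a few strings:
  '110' → accept
  '1000' → reject
  '0' → accept
  '1' → reject
State roles: S=value ≡ 0 (mod 3); T=value ≡ 1 (mod 3); U=value ≡ 2 (mod 3)
All binary strings representing a multiple of 3 (read in base 2; leading zeros allowed and ε counts as 0)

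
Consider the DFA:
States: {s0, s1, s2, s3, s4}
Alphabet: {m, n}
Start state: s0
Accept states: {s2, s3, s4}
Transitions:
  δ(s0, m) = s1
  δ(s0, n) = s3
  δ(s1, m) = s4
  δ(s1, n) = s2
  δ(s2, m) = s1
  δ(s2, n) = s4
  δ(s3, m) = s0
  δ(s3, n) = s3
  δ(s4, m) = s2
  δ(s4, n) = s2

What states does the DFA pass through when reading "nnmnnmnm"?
read 'n': s0 → s3
  read 'n': s3 → s3
  read 'm': s3 → s0
  read 'n': s0 → s3
  read 'n': s3 → s3
  read 'm': s3 → s0
  read 'n': s0 → s3
  read 'm': s3 → s0
s0 -> s3 -> s3 -> s0 -> s3 -> s3 -> s0 -> s3 -> s0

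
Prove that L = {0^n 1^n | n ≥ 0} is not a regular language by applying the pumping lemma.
Assume L is regular with pumping length p. Idea: pumping the 0-block changes the count balance.
Choose s = 0^p 1^p (length 2p ≥ p). By the pumping lemma, s = xyz with |xy| ≤ p, |y| > 0. So y = 0^k for some k > 0 (since xy is entirely within the 0's). Pumping gives xy²z = 0^(p+k) 1^p, which is not in L since p+k ≠ p.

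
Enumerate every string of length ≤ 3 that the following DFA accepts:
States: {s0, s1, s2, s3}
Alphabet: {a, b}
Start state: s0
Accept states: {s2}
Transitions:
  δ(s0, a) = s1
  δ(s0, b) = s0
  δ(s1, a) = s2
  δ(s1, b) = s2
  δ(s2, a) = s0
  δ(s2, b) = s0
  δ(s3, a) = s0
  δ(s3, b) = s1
aa, ab, baa, bab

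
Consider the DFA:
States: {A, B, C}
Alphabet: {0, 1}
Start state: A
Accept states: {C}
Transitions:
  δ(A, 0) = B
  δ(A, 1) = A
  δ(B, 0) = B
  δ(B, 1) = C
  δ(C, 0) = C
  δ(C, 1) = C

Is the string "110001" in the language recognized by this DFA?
Processing string "110001":
  A --1--> A
  A --1--> A
  A --0--> B
  B --0--> B
  B --0--> B
  B --1--> C
Final state: C
Accept states: {C}
Yes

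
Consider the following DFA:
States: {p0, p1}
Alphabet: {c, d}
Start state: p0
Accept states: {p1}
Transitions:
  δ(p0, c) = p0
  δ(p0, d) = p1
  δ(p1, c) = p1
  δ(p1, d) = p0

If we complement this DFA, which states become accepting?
Complement accept states = All states \ Original accept states
= {p0, p1} \ {p1}
{p0}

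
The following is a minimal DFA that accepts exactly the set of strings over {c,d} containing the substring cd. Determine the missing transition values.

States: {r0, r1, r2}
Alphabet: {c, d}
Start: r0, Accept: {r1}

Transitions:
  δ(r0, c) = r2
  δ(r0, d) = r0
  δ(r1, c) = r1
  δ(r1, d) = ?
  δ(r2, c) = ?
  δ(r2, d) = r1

From the language and accept set, identify what each state tracks — r0: no c seen yet; r1: substring cd seen; r2: seen a c, waiting for d.
Each missing δ(q, a) is the state matching the new tracked value after reading a.
δ(r1, d) = r1; δ(r2, c) = r2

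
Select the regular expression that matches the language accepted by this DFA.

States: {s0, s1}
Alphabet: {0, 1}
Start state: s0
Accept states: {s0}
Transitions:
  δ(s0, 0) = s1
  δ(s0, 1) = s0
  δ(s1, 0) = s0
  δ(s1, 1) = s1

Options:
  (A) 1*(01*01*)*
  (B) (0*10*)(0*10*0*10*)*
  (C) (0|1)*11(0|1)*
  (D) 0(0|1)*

Check each option against the DFA on short strings; one disagreement eliminates an option:
  (A) 1*(01*01*)*: agrees with the DFA on every string of length ≤ 6
  (B) (0*10*)(0*10*0*10*)*: on ε the DFA stays in s0 and accepts (s0 ∈ Accept), but the regex does not match it → eliminate
  (C) (0|1)*11(0|1)*: on ε the DFA stays in s0 and accepts (s0 ∈ Accept), but the regex does not match it → eliminate
  (D) 0(0|1)*: on ε the DFA stays in s0 and accepts (s0 ∈ Accept), but the regex does not match it → eliminate
Only (A) is consistent with the DFA.
(A) 1*(01*01*)*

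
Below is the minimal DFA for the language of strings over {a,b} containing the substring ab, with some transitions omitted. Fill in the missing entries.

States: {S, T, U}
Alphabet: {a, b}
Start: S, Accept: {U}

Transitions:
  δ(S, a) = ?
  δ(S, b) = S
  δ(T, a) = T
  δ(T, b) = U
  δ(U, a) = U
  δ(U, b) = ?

From the language and accept set, identify what each state tracks — S: no a seen yet; T: seen a a, waiting for b; U: substring ab seen.
Each missing δ(q, a) is the state matching the new tracked value after reading a.
δ(S, a) = T; δ(U, b) = U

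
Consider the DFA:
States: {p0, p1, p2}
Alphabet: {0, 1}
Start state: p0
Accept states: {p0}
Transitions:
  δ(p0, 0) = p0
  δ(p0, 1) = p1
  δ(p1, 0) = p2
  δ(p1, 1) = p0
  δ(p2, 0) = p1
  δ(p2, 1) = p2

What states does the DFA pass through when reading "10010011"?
read '1': p0 → p1
  read '0': p1 → p2
  read '0': p2 → p1
  read '1': p1 → p0
  read '0': p0 → p0
  read '0': p0 → p0
  read '1': p0 → p1
  read '1': p1 → p0
p0 -> p1 -> p2 -> p1 -> p0 -> p0 -> p0 -> p1 -> p0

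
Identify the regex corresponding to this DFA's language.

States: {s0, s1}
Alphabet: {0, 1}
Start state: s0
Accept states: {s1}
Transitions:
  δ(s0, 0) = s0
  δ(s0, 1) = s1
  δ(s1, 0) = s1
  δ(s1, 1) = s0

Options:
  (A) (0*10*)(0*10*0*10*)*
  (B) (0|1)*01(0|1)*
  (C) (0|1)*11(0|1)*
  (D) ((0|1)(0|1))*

Check each option against the DFA on short strings; one disagreement eliminates an option:
  (A) (0*10*)(0*10*0*10*)*: agrees with the DFA on every string of length ≤ 6
  (B) (0|1)*01(0|1)*: on '1' the DFA goes s0 → s1 and accepts (s1 ∈ Accept), but the regex does not match it → eliminate
  (C) (0|1)*11(0|1)*: on '1' the DFA goes s0 → s1 and accepts (s1 ∈ Accept), but the regex does not match it → eliminate
  (D) ((0|1)(0|1))*: on ε the DFA stays in s0 and rejects (s0 ∉ Accept), but the regex matches it → eliminate
Only (A) is consistent with the DFA.
(A) (0*10*)(0*10*0*10*)*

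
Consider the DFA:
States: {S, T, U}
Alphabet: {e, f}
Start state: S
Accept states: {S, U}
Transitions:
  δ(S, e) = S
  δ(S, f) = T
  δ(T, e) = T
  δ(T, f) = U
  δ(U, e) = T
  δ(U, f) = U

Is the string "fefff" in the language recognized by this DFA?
Processing string "fefff":
  S --f--> T
  T --e--> T
  T --f--> U
  U --f--> U
  U --f--> U
Final state: U
Accept states: {S, U}
Yes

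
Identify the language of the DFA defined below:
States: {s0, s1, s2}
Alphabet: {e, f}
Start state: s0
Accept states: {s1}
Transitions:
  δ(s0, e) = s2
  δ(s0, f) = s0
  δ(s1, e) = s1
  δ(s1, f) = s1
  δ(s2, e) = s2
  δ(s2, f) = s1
Testing a few strings:
  'fef' → accept
  'eeee' → reject
  'eee' → reject
  'ffe' → reject
State roles: s0=no e seen yet; s1=substring ef seen; s2=seen a e, waiting for f
All strings over {e,f} containing the substring ef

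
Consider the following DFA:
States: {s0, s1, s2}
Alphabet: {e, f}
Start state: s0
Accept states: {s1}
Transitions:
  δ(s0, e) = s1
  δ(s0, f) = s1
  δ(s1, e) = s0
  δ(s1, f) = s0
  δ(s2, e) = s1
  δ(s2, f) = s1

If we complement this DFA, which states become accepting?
Complement accept states = All states \ Original accept states
= {s0, s1, s2} \ {s1}
{s0, s2}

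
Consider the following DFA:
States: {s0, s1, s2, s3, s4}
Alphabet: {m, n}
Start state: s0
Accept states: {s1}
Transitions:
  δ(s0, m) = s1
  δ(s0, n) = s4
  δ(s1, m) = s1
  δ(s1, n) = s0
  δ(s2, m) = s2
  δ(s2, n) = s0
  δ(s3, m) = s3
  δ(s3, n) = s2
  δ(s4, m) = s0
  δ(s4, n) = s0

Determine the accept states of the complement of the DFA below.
Complement accept states = All states \ Original accept states
= {s0, s1, s2, s3, s4} \ {s1}
{s0, s2, s3, s4}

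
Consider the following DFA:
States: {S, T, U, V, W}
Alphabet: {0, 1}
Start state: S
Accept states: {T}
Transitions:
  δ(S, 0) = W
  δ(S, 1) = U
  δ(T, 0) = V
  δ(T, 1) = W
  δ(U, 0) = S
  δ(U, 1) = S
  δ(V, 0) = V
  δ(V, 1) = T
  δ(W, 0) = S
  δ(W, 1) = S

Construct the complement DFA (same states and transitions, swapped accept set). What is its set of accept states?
Complement accept states = All states \ Original accept states
= {S, T, U, V, W} \ {T}
{S, U, V, W}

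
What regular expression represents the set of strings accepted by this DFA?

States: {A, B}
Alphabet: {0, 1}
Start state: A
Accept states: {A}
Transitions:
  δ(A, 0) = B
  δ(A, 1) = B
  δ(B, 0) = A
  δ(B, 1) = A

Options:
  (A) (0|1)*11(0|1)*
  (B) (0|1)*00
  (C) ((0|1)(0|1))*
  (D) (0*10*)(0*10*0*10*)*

Check each option against the DFA on short strings; one disagreement eliminates an option:
  (A) (0|1)*11(0|1)*: on ε the DFA stays in A and accepts (A ∈ Accept), but the regex does not match it → eliminate
  (B) (0|1)*00: on ε the DFA stays in A and accepts (A ∈ Accept), but the regex does not match it → eliminate
  (C) ((0|1)(0|1))*: agrees with the DFA on every string of length ≤ 6
  (D) (0*10*)(0*10*0*10*)*: on ε the DFA stays in A and accepts (A ∈ Accept), but the regex does not match it → eliminate
Only (C) is consistent with the DFA.
(C) ((0|1)(0|1))*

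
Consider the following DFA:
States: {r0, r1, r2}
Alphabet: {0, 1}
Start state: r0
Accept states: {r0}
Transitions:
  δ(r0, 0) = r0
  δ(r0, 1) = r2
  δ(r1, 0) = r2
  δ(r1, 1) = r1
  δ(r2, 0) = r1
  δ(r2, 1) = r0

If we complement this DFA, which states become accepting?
Complement accept states = All states \ Original accept states
= {r0, r1, r2} \ {r0}
{r1, r2}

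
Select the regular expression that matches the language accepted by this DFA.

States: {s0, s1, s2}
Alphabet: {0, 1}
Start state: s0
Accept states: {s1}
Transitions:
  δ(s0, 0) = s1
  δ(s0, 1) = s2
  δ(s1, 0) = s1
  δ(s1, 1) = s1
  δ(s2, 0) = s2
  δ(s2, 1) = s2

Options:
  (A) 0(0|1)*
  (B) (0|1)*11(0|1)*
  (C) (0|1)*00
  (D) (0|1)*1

Check each option against the DFA on short strings; one disagreement eliminates an option:
  (A) 0(0|1)*: agrees with the DFA on every string of length ≤ 6
  (B) (0|1)*11(0|1)*: on '0' the DFA goes s0 → s1 and accepts (s1 ∈ Accept), but the regex does not match it → eliminate
  (C) (0|1)*00: on '0' the DFA goes s0 → s1 and accepts (s1 ∈ Accept), but the regex does not match it → eliminate
  (D) (0|1)*1: on '0' the DFA goes s0 → s1 and accepts (s1 ∈ Accept), but the regex does not match it → eliminate
Only (A) is consistent with the DFA.
(A) 0(0|1)*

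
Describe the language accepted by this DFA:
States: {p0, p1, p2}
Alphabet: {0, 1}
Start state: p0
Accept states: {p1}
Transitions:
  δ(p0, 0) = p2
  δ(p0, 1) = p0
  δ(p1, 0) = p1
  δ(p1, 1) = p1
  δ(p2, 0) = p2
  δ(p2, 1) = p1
Testing a few strings:
  '010' → accept
  '0111' → accept
  '1' → reject
  '101' → accept
State roles: p0=no 0 seen yet; p1=substring 01 seen; p2=seen a 0, waiting for 1
All binary strings containing the substring 01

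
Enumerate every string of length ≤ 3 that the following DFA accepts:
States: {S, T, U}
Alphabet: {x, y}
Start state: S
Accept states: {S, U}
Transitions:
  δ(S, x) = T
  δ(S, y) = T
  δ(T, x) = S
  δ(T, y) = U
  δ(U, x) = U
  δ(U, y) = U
ε, xx, xy, yx, yy, xyx, xyy, yyx, yyy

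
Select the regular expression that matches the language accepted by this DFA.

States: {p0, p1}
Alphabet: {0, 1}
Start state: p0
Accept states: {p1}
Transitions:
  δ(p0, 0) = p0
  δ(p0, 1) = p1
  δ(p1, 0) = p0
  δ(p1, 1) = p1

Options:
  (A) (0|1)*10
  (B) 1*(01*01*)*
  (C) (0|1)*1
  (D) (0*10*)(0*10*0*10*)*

Check each option against the DFA on short strings; one disagreement eliminates an option:
  (A) (0|1)*10: on '1' the DFA goes p0 → p1 and accepts (p1 ∈ Accept), but the regex does not match it → eliminate
  (B) 1*(01*01*)*: on ε the DFA stays in p0 and rejects (p0 ∉ Accept), but the regex matches it → eliminate
  (C) (0|1)*1: agrees with the DFA on every string of length ≤ 6
  (D) (0*10*)(0*10*0*10*)*: on '10' the DFA goes p0 → p1 → p0 and rejects (p0 ∉ Accept), but the regex matches it → eliminate
Only (C) is consistent with the DFA.
(C) (0|1)*1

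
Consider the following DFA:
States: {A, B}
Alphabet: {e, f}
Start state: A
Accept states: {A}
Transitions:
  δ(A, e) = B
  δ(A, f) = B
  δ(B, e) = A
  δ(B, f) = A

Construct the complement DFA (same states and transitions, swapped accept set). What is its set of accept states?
Complement accept states = All states \ Original accept states
= {A, B} \ {A}
{B}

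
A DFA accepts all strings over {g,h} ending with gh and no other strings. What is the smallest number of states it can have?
By Myhill–Nerode, count the distinguishable equivalence classes: 3 classes — one per longest suffix of the input that is a prefix of 'gh' (lengths 0 through 2); only the length-2 class is accepting.
3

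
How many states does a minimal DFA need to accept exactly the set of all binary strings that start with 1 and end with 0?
By Myhill–Nerode, count the distinguishable equivalence classes: four classes — empty / starts-1-ends-1 / starts-1-ends-0 / starts-0 (dead).
4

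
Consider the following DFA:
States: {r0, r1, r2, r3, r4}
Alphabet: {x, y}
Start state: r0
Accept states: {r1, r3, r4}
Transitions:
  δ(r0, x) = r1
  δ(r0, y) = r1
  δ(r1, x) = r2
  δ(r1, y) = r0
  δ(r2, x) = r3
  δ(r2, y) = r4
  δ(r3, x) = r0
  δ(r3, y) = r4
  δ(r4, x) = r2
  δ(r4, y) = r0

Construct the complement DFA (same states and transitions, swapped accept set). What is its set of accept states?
Complement accept states = All states \ Original accept states
= {r0, r1, r2, r3, r4} \ {r1, r3, r4}
{r0, r2}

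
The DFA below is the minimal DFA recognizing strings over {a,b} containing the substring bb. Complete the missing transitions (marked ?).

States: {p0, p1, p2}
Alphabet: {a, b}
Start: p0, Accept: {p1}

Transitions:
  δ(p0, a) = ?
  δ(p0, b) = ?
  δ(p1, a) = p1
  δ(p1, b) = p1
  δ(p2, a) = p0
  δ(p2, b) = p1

From the language and accept set, identify what each state tracks — p0: no progress toward bb; p1: substring bb seen; p2: one trailing b.
Each missing δ(q, a) is the state matching the new tracked value after reading a.
δ(p0, a) = p0; δ(p0, b) = p2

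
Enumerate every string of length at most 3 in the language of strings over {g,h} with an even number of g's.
ε, h, gg, hh, ggh, ghg, hgg, hhh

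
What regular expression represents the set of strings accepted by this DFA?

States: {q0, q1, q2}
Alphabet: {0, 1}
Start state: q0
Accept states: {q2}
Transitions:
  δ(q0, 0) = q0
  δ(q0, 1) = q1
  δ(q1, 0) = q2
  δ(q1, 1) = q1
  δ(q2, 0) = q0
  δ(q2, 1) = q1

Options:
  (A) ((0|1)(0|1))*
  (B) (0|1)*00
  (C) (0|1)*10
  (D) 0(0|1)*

Check each option against the DFA on short strings; one disagreement eliminates an option:
  (A) ((0|1)(0|1))*: on ε the DFA stays in q0 and rejects (q0 ∉ Accept), but the regex matches it → eliminate
  (B) (0|1)*00: on '00' the DFA goes q0 → q0 → q0 and rejects (q0 ∉ Accept), but the regex matches it → eliminate
  (C) (0|1)*10: agrees with the DFA on every string of length ≤ 6
  (D) 0(0|1)*: on '0' the DFA goes q0 → q0 and rejects (q0 ∉ Accept), but the regex matches it → eliminate
Only (C) is consistent with the DFA.
(C) (0|1)*10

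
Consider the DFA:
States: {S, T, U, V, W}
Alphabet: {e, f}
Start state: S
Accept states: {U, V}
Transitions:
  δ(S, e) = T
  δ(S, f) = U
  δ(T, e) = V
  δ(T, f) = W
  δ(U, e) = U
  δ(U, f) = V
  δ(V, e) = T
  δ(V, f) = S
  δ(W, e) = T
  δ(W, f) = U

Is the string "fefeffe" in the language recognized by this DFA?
Processing string "fefeffe":
  S --f--> U
  U --e--> U
  U --f--> V
  V --e--> T
  T --f--> W
  W --f--> U
  U --e--> U
Final state: U
Accept states: {U, V}
Yes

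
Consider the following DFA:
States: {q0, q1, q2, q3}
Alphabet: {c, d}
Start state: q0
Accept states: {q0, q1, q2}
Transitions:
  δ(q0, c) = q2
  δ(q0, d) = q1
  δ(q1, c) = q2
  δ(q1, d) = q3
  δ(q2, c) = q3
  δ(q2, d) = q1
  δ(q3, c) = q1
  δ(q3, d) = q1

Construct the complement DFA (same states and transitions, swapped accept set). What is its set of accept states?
Complement accept states = All states \ Original accept states
= {q0, q1, q2, q3} \ {q0, q1, q2}
{q3}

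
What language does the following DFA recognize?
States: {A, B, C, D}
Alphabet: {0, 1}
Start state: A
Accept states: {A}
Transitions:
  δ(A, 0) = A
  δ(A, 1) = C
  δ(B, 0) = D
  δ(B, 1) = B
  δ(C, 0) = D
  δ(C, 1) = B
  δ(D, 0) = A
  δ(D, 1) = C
Testing a few strings:
  '0' → accept
  '111' → reject
  '10' → reject
  '11' → reject
State roles: A=value ≡ 0 (mod 4); B=value ≡ 3 (mod 4); C=value ≡ 1 (mod 4); D=value ≡ 2 (mod 4)
All binary strings representing a multiple of 4 (read in base 2; leading zeros allowed and ε counts as 0)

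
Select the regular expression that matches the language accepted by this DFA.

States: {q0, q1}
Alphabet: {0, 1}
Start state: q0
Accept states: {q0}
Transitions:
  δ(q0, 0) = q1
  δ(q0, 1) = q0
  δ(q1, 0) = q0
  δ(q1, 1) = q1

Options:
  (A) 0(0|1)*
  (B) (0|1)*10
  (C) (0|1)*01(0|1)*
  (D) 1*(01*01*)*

Check each option against the DFA on short strings; one disagreement eliminates an option:
  (A) 0(0|1)*: on ε the DFA stays in q0 and accepts (q0 ∈ Accept), but the regex does not match it → eliminate
  (B) (0|1)*10: on ε the DFA stays in q0 and accepts (q0 ∈ Accept), but the regex does not match it → eliminate
  (C) (0|1)*01(0|1)*: on ε the DFA stays in q0 and accepts (q0 ∈ Accept), but the regex does not match it → eliminate
  (D) 1*(01*01*)*: agrees with the DFA on every string of length ≤ 6
Only (D) is consistent with the DFA.
(D) 1*(01*01*)*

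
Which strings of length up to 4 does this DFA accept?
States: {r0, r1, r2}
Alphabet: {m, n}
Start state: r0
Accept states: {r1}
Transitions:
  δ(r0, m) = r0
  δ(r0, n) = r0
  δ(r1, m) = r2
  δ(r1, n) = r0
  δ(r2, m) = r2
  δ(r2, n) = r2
None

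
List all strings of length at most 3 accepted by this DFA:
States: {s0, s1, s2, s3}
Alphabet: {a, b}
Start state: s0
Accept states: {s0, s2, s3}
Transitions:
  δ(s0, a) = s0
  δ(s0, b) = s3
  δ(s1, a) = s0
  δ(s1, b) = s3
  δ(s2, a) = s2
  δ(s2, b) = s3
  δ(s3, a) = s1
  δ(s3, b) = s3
ε, a, b, aa, ab, bb, aaa, aab, abb, baa, bab, bbb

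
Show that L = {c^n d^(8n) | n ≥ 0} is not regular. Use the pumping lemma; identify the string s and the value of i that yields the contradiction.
Assume L is regular with pumping length p. Idea: pumping the c-block breaks the 1:8 ratio.
Choose s = c^p d^(8p) (length 9p ≥ p). By the pumping lemma, s = xyz with |xy| ≤ p, |y| > 0, so y = c^k with k ≥ 1. Then xy²z = c^(p+k) d^(8p). For this to be in L we would need 8p = 8(p+k), i.e. 8k = 0, contradicting k ≥ 1. So xy²z ∉ L.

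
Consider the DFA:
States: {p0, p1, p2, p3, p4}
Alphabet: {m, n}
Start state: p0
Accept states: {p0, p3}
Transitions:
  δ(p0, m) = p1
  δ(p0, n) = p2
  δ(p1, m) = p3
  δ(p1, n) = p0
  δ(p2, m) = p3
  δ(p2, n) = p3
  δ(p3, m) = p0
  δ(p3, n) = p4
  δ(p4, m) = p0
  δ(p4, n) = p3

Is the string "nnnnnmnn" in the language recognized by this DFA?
Processing string "nnnnnmnn":
  p0 --n--> p2
  p2 --n--> p3
  p3 --n--> p4
  p4 --n--> p3
  p3 --n--> p4
  p4 --m--> p0
  p0 --n--> p2
  p2 --n--> p3
Final state: p3
Accept states: {p0, p3}
Yes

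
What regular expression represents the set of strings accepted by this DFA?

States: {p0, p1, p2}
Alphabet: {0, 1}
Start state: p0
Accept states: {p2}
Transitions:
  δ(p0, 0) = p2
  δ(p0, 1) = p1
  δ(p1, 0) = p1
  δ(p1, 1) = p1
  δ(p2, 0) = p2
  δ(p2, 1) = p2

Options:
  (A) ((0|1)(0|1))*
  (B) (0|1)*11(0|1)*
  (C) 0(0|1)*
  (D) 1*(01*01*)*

Check each option against the DFA on short strings; one disagreement eliminates an option:
  (A) ((0|1)(0|1))*: on ε the DFA stays in p0 and rejects (p0 ∉ Accept), but the regex matches it → eliminate
  (B) (0|1)*11(0|1)*: on '0' the DFA goes p0 → p2 and accepts (p2 ∈ Accept), but the regex does not match it → eliminate
  (C) 0(0|1)*: agrees with the DFA on every string of length ≤ 6
  (D) 1*(01*01*)*: on ε the DFA stays in p0 and rejects (p0 ∉ Accept), but the regex matches it → eliminate
Only (C) is consistent with the DFA.
(C) 0(0|1)*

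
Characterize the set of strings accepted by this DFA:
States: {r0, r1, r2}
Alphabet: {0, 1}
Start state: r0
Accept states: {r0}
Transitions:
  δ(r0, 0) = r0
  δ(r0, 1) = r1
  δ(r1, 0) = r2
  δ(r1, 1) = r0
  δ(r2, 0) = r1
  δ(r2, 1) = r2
Testing a few strings:
  '0' → accept
  '1011' → reject
  '01' → reject
  '100' → reject
State roles: r0=value ≡ 0 (mod 3); r1=value ≡ 1 (mod 3); r2=value ≡ 2 (mod 3)
All binary strings representing a multiple of 3 (read in base 2; leading zeros allowed and ε counts as 0)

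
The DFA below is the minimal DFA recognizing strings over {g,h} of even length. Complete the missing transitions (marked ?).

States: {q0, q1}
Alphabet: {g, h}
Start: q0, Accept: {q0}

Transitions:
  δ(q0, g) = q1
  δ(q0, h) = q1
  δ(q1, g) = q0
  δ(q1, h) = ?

From the language and accept set, identify what each state tracks — q0: even length so far; q1: odd length so far.
Each missing δ(q, a) is the state matching the new tracked value after reading a.
δ(q1, h) = q0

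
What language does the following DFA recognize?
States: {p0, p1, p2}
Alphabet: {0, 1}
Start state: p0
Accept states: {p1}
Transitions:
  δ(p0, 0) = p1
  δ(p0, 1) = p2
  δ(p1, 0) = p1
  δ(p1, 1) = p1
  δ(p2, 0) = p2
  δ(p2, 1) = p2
Testing a few strings:
  '100' → reject
  '110' → reject
  '010' → accept
  '10' → reject
State roles: p0=no input read; p1=started with 0; p2=started with 1 (dead)
All binary strings starting with 0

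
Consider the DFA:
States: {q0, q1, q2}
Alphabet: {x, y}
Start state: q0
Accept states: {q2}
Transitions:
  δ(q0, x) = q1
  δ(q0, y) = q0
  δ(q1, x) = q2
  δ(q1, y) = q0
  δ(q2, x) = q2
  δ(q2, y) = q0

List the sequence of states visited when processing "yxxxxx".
read 'y': q0 → q0
  read 'x': q0 → q1
  read 'x': q1 → q2
  read 'x': q2 → q2
  read 'x': q2 → q2
  read 'x': q2 → q2
q0 -> q0 -> q1 -> q2 -> q2 -> q2 -> q2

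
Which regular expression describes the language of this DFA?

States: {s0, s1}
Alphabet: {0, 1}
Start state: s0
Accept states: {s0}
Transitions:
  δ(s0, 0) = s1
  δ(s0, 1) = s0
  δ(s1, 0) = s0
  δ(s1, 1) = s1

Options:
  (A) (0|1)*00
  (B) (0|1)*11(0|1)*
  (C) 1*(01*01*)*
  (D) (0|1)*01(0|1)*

Check each option against the DFA on short strings; one disagreement eliminates an option:
  (A) (0|1)*00: on ε the DFA stays in s0 and accepts (s0 ∈ Accept), but the regex does not match it → eliminate
  (B) (0|1)*11(0|1)*: on ε the DFA stays in s0 and accepts (s0 ∈ Accept), but the regex does not match it → eliminate
  (C) 1*(01*01*)*: agrees with the DFA on every string of length ≤ 6
  (D) (0|1)*01(0|1)*: on ε the DFA stays in s0 and accepts (s0 ∈ Accept), but the regex does not match it → eliminate
Only (C) is consistent with the DFA.
(C) 1*(01*01*)*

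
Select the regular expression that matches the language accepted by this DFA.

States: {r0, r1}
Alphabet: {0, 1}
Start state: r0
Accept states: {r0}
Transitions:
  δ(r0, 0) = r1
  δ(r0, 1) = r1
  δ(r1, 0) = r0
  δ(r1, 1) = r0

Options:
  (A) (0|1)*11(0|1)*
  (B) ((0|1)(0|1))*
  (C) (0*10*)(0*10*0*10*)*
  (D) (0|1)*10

Check each option against the DFA on short strings; one disagreement eliminates an option:
  (A) (0|1)*11(0|1)*: on ε the DFA stays in r0 and accepts (r0 ∈ Accept), but the regex does not match it → eliminate
  (B) ((0|1)(0|1))*: agrees with the DFA on every string of length ≤ 6
  (C) (0*10*)(0*10*0*10*)*: on ε the DFA stays in r0 and accepts (r0 ∈ Accept), but the regex does not match it → eliminate
  (D) (0|1)*10: on ε the DFA stays in r0 and accepts (r0 ∈ Accept), but the regex does not match it → eliminate
Only (B) is consistent with the DFA.
(B) ((0|1)(0|1))*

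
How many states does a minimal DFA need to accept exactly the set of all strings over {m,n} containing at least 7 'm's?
By Myhill–Nerode, count the distinguishable equivalence classes: 8 classes — having seen 0, 1, …, 6, or ≥7 copies of 'm'; any two classes i < j (j ≤ 7) are distinguished by the string m^(7−j), which takes class j to 7 copies (accepted) but leaves class i below 7 (rejected).
8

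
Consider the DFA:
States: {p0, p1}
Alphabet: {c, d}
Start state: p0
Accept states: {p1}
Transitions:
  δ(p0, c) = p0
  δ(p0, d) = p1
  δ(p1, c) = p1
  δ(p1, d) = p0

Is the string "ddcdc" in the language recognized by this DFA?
Processing string "ddcdc":
  p0 --d--> p1
  p1 --d--> p0
  p0 --c--> p0
  p0 --d--> p1
  p1 --c--> p1
Final state: p1
Accept states: {p1}
Yes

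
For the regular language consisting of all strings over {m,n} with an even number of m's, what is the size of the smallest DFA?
By Myhill–Nerode, count the distinguishable equivalence classes: two classes — parity of the count of m's.
2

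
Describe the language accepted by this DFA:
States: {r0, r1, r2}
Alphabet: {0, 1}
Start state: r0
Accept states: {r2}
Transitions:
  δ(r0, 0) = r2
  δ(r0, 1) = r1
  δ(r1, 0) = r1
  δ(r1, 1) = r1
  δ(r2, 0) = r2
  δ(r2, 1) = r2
Testing a few strings:
  '00' → accept
  '1' → reject
  '101' → reject
  '011' → accept
State roles: r0=no input read; r1=started with 1 (dead); r2=started with 0
All binary strings starting with 0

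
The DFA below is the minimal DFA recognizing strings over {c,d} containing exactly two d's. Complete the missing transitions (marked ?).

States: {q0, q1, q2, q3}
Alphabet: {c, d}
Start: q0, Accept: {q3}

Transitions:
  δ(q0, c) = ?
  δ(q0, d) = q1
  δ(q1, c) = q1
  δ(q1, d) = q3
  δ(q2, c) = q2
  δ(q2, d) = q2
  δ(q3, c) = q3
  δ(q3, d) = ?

From the language and accept set, identify what each state tracks — q0: zero d's; q1: one d; q2: ≥ three d's (dead); q3: two d's.
Each missing δ(q, a) is the state matching the new tracked value after reading a.
δ(q0, c) = q0; δ(q3, d) = q2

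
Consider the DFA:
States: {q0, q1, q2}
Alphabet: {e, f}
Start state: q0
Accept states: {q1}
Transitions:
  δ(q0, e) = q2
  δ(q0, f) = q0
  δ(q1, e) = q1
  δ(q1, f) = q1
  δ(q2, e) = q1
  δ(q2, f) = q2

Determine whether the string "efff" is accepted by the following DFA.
Processing string "efff":
  q0 --e--> q2
  q2 --f--> q2
  q2 --f--> q2
  q2 --f--> q2
Final state: q2
Accept states: {q1}
No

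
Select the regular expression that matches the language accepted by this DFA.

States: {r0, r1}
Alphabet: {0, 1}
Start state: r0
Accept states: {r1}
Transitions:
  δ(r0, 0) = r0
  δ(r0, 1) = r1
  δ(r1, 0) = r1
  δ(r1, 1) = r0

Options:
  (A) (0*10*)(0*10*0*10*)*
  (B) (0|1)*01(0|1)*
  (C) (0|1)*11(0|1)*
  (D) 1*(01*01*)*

Check each option against the DFA on short strings; one disagreement eliminates an option:
  (A) (0*10*)(0*10*0*10*)*: agrees with the DFA on every string of length ≤ 6
  (B) (0|1)*01(0|1)*: on '1' the DFA goes r0 → r1 and accepts (r1 ∈ Accept), but the regex does not match it → eliminate
  (C) (0|1)*11(0|1)*: on '1' the DFA goes r0 → r1 and accepts (r1 ∈ Accept), but the regex does not match it → eliminate
  (D) 1*(01*01*)*: on ε the DFA stays in r0 and rejects (r0 ∉ Accept), but the regex matches it → eliminate
Only (A) is consistent with the DFA.
(A) (0*10*)(0*10*0*10*)*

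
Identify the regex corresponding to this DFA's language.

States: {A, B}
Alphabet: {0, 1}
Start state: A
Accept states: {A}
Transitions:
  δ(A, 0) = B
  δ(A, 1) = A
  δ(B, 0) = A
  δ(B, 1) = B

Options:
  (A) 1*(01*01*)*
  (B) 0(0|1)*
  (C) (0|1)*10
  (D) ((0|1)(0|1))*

Check each option against the DFA on short strings; one disagreement eliminates an option:
  (A) 1*(01*01*)*: agrees with the DFA on every string of length ≤ 6
  (B) 0(0|1)*: on ε the DFA stays in A and accepts (A ∈ Accept), but the regex does not match it → eliminate
  (C) (0|1)*10: on ε the DFA stays in A and accepts (A ∈ Accept), but the regex does not match it → eliminate
  (D) ((0|1)(0|1))*: on '1' the DFA goes A → A and accepts (A ∈ Accept), but the regex does not match it → eliminate
Only (A) is consistent with the DFA.
(A) 1*(01*01*)*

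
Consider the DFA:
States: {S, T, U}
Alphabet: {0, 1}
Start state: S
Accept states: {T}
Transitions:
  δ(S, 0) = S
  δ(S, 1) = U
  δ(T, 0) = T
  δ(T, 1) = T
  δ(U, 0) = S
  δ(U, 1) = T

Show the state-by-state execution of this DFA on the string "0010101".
read '0': S → S
  read '0': S → S
  read '1': S → U
  read '0': U → S
  read '1': S → U
  read '0': U → S
  read '1': S → U
S -> S -> S -> U -> S -> U -> S -> U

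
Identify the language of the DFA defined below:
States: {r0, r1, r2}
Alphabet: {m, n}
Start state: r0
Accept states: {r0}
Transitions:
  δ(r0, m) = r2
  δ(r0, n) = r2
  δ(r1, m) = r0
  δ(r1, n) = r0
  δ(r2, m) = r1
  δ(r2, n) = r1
Testing a few strings:
  'm' → reject
  'n' → reject
  'mmmn' → reject
  'nnnm' → reject
State roles: r0=length ≡ 0 (mod 3); r1=length ≡ 2 (mod 3); r2=length ≡ 1 (mod 3)
All strings over {m,n} whose length is a multiple of 3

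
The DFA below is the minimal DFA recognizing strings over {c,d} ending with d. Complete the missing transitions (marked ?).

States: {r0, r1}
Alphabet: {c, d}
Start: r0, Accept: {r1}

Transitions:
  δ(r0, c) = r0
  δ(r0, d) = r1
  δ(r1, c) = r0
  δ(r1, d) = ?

From the language and accept set, identify what each state tracks — r0: last symbol not d; r1: last symbol is d.
Each missing δ(q, a) is the state matching the new tracked value after reading a.
δ(r1, d) = r1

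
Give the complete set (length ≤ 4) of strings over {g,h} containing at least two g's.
gg, ggg, ggh, ghg, hgg, gggg, gggh, gghg, gghh, ghgg, ghgh, ghhg, hggg, hggh, hghg, hhgg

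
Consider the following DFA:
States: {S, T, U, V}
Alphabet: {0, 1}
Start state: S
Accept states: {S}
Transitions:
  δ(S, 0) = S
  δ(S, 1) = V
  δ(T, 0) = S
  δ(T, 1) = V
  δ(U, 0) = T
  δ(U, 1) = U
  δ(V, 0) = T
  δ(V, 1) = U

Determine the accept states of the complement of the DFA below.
Complement accept states = All states \ Original accept states
= {S, T, U, V} \ {S}
{T, U, V}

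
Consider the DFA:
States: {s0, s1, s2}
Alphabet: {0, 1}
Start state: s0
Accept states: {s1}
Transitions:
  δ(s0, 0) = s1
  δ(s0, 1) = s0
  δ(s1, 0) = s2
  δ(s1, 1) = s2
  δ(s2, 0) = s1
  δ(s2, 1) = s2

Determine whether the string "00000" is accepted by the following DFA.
Processing string "00000":
  s0 --0--> s1
  s1 --0--> s2
  s2 --0--> s1
  s1 --0--> s2
  s2 --0--> s1
Final state: s1
Accept states: {s1}
Yes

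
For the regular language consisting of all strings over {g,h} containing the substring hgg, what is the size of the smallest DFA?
By Myhill–Nerode, count the distinguishable equivalence classes: 4 classes — one per longest suffix of the input that is a prefix of 'hgg' (lengths 0 through 2), plus an absorbing 'already seen hgg' class.
4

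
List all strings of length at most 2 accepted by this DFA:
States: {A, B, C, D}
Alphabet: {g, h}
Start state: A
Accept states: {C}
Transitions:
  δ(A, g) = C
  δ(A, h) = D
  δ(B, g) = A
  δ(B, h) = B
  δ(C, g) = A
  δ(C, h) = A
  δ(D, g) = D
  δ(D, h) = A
g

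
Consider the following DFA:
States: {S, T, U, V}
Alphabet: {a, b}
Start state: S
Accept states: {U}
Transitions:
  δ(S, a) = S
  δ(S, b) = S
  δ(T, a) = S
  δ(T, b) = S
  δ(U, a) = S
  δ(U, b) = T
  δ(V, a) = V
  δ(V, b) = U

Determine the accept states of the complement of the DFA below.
Complement accept states = All states \ Original accept states
= {S, T, U, V} \ {U}
{S, T, V}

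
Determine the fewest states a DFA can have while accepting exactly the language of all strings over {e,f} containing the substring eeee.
By Myhill–Nerode, count the distinguishable equivalence classes: 5 classes — one per longest suffix of the input that is a prefix of 'eeee' (lengths 0 through 3), plus an absorbing 'already seen eeee' class.
5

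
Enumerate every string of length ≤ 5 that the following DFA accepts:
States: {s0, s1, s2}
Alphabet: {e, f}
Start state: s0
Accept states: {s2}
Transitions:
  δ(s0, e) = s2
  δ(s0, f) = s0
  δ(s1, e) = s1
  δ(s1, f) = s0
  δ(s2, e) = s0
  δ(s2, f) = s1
e, fe, eee, ffe, eefe, effe, feee, fffe, eeeee, eeffe, efefe, efffe, feefe, feffe, ffeee, ffffe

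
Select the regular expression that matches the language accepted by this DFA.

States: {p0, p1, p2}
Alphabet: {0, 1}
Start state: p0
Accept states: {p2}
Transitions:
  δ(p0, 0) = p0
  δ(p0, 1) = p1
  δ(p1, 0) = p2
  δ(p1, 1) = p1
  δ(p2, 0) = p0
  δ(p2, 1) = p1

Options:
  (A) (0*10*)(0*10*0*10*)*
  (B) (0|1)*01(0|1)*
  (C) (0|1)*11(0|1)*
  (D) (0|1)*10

Check each option against the DFA on short strings; one disagreement eliminates an option:
  (A) (0*10*)(0*10*0*10*)*: on '1' the DFA goes p0 → p1 and rejects (p1 ∉ Accept), but the regex matches it → eliminate
  (B) (0|1)*01(0|1)*: on '01' the DFA goes p0 → p0 → p1 and rejects (p1 ∉ Accept), but the regex matches it → eliminate
  (C) (0|1)*11(0|1)*: on '10' the DFA goes p0 → p1 → p2 and accepts (p2 ∈ Accept), but the regex does not match it → eliminate
  (D) (0|1)*10: agrees with the DFA on every string of length ≤ 6
Only (D) is consistent with the DFA.
(D) (0|1)*10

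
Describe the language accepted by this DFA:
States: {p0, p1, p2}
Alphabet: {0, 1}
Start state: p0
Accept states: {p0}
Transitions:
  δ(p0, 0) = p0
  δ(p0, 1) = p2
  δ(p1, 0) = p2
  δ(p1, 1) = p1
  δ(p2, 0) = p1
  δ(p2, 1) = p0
Testing a few strings:
  '111' → reject
  '1010' → reject
  '0101' → reject
  '1001' → accept
State roles: p0=value ≡ 0 (mod 3); p1=value ≡ 2 (mod 3); p2=value ≡ 1 (mod 3)
All binary strings representing a multiple of 3 (read in base 2; leading zeros allowed and ε counts as 0)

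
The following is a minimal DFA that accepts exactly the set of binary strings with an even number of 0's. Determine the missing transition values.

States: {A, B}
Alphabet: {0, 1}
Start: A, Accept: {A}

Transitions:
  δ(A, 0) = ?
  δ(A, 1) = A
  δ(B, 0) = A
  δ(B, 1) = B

From the language and accept set, identify what each state tracks — A: even number of 0's so far; B: odd number of 0's so far.
Each missing δ(q, a) is the state matching the new tracked value after reading a.
δ(A, 0) = B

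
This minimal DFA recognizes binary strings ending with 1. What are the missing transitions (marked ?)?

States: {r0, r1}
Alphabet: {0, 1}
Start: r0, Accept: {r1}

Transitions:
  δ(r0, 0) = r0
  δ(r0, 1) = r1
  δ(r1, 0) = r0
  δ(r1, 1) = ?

From the language and accept set, identify what each state tracks — r0: last symbol not 1; r1: last symbol is 1.
Each missing δ(q, a) is the state matching the new tracked value after reading a.
δ(r1, 1) = r1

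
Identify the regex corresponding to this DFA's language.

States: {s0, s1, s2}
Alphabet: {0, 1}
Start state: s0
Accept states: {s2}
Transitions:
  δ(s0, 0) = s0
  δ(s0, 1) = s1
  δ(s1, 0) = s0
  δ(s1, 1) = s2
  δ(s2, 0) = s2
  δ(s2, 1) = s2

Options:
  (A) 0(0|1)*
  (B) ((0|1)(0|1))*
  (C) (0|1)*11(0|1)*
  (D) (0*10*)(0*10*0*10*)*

Check each option against the DFA on short strings; one disagreement eliminates an option:
  (A) 0(0|1)*: on '0' the DFA goes s0 → s0 and rejects (s0 ∉ Accept), but the regex matches it → eliminate
  (B) ((0|1)(0|1))*: on ε the DFA stays in s0 and rejects (s0 ∉ Accept), but the regex matches it → eliminate
  (C) (0|1)*11(0|1)*: agrees with the DFA on every string of length ≤ 6
  (D) (0*10*)(0*10*0*10*)*: on '1' the DFA goes s0 → s1 and rejects (s1 ∉ Accept), but the regex matches it → eliminate
Only (C) is consistent with the DFA.
(C) (0|1)*11(0|1)*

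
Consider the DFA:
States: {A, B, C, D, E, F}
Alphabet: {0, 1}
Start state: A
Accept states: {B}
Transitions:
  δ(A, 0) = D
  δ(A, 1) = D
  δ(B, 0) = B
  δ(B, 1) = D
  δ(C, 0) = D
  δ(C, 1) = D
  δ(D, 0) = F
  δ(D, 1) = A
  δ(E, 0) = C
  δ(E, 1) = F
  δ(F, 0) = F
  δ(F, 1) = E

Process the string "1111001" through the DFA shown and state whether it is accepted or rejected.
Processing string "1111001":
  A --1--> D
  D --1--> A
  A --1--> D
  D --1--> A
  A --0--> D
  D --0--> F
  F --1--> E
Final state: E
Accept states: {B}
No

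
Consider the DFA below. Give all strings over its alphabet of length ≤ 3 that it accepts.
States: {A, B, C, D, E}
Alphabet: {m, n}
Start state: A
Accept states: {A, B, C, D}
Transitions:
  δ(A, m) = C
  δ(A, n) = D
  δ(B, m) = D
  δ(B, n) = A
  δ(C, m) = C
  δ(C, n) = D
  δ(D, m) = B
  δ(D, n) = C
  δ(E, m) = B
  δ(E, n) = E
ε, m, n, mm, mn, nm, nn, mmm, mmn, mnm, mnn, nmm, nmn, nnm, nnn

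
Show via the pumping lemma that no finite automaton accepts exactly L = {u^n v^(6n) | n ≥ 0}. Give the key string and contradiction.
Assume L is regular with pumping length p. Idea: pumping the u-block breaks the 1:6 ratio.
Choose s = u^p v^(6p) (length 7p ≥ p). By the pumping lemma, s = xyz with |xy| ≤ p, |y| > 0, so y = u^k with k ≥ 1. Then xy²z = u^(p+k) v^(6p). For this to be in L we would need 6p = 6(p+k), i.e. 6k = 0, contradicting k ≥ 1. So xy²z ∉ L.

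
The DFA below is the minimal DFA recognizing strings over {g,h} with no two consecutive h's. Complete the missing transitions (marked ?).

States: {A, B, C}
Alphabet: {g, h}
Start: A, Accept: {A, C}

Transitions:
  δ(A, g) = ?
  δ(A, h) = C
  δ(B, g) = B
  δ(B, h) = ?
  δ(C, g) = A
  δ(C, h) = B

From the language and accept set, identify what each state tracks — A: last symbol not h (ok); B: saw hh (dead); C: last symbol h (ok).
Each missing δ(q, a) is the state matching the new tracked value after reading a.
δ(A, g) = A; δ(B, h) = B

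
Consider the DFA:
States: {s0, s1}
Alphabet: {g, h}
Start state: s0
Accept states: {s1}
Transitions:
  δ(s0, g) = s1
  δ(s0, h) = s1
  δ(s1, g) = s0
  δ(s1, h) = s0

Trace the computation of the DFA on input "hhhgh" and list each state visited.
read 'h': s0 → s1
  read 'h': s1 → s0
  read 'h': s0 → s1
  read 'g': s1 → s0
  read 'h': s0 → s1
s0 -> s1 -> s0 -> s1 -> s0 -> s1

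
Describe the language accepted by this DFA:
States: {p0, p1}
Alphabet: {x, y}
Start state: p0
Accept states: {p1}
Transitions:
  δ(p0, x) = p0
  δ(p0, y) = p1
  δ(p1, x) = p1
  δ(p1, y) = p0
Testing a few strings:
  'xx' → reject
  'yy' → reject
  'xyx' → accept
  'yyy' → accept
State roles: p0=even number of y's so far; p1=odd number of y's so far
All strings over {x,y} with an odd number of y's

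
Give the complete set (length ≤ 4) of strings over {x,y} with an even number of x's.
ε, y, xx, yy, xxy, xyx, yxx, yyy, xxxx, xxyy, xyxy, xyyx, yxxy, yxyx, yyxx, yyyy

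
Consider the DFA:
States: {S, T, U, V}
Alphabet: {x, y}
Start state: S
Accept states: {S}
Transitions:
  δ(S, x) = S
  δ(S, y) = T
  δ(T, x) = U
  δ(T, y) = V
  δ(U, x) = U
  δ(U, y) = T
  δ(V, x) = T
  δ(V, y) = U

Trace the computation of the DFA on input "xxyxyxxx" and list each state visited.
read 'x': S → S
  read 'x': S → S
  read 'y': S → T
  read 'x': T → U
  read 'y': U → T
  read 'x': T → U
  read 'x': U → U
  read 'x': U → U
S -> S -> S -> T -> U -> T -> U -> U -> U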